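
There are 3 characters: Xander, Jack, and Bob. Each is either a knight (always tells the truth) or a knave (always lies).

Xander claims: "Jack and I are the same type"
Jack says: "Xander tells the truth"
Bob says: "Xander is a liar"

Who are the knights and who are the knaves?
Xander is a knight.
Jack is a knight.
Bob is a knave.

Verification:
- Xander (knight) says "Jack and I are the same type" - this is TRUE because Xander is a knight and Jack is a knight.
- Jack (knight) says "Xander tells the truth" - this is TRUE because Xander is a knight.
- Bob (knave) says "Xander is a liar" - this is FALSE (a lie) because Xander is a knight.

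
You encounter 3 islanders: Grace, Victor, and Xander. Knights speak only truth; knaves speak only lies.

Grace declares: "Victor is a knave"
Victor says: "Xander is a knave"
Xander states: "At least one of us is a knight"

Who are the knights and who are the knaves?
Grace is a knight.
Victor is a knave.
Xander is a knight.

Verification:
- Grace (knight) says "Victor is a knave" - this is TRUE because Victor is a knave.
- Victor (knave) says "Xander is a knave" - this is FALSE (a lie) because Xander is a knight.
- Xander (knight) says "At least one of us is a knight" - this is TRUE because Grace and Xander are knights.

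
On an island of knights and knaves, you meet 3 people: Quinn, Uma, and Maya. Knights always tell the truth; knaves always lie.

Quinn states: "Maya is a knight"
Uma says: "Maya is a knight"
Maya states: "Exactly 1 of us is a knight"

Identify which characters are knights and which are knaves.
Quinn is a knave.
Uma is a knave.
Maya is a knave.

Verification:
- Quinn (knave) says "Maya is a knight" - this is FALSE (a lie) because Maya is a knave.
- Uma (knave) says "Maya is a knight" - this is FALSE (a lie) because Maya is a knave.
- Maya (knave) says "Exactly 1 of us is a knight" - this is FALSE (a lie) because there are 0 knights.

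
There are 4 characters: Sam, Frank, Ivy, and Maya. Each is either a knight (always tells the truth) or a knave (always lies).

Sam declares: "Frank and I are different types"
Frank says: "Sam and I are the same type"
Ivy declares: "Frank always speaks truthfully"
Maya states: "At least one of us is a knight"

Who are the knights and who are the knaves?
Sam is a knight.
Frank is a knave.
Ivy is a knave.
Maya is a knight.

Verification:
- Sam (knight) says "Frank and I are different types" - this is TRUE because Sam is a knight and Frank is a knave.
- Frank (knave) says "Sam and I are the same type" - this is FALSE (a lie) because Frank is a knave and Sam is a knight.
- Ivy (knave) says "Frank always speaks truthfully" - this is FALSE (a lie) because Frank is a knave.
- Maya (knight) says "At least one of us is a knight" - this is TRUE because Sam and Maya are knights.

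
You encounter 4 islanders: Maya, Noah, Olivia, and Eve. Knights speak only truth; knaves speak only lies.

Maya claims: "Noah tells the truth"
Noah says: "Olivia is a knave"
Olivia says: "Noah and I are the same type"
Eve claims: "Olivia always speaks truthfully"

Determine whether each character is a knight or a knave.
Maya is a knight.
Noah is a knight.
Olivia is a knave.
Eve is a knave.

Verification:
- Maya (knight) says "Noah tells the truth" - this is TRUE because Noah is a knight.
- Noah (knight) says "Olivia is a knave" - this is TRUE because Olivia is a knave.
- Olivia (knave) says "Noah and I are the same type" - this is FALSE (a lie) because Olivia is a knave and Noah is a knight.
- Eve (knave) says "Olivia always speaks truthfully" - this is FALSE (a lie) because Olivia is a knave.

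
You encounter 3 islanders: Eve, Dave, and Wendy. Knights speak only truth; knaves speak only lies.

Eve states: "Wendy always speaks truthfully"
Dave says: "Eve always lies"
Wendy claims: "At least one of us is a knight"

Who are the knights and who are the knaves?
Eve is a knight.
Dave is a knave.
Wendy is a knight.

Verification:
- Eve (knight) says "Wendy always speaks truthfully" - this is TRUE because Wendy is a knight.
- Dave (knave) says "Eve always lies" - this is FALSE (a lie) because Eve is a knight.
- Wendy (knight) says "At least one of us is a knight" - this is TRUE because Eve and Wendy are knights.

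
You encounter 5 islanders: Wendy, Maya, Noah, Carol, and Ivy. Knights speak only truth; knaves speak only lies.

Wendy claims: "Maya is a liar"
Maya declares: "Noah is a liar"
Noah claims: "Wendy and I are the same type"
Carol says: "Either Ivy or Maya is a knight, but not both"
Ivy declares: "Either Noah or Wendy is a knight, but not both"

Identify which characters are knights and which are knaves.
Wendy is a knight.
Maya is a knave.
Noah is a knight.
Carol is a knave.
Ivy is a knave.

Verification:
- Wendy (knight) says "Maya is a liar" - this is TRUE because Maya is a knave.
- Maya (knave) says "Noah is a liar" - this is FALSE (a lie) because Noah is a knight.
- Noah (knight) says "Wendy and I are the same type" - this is TRUE because Noah is a knight and Wendy is a knight.
- Carol (knave) says "Either Ivy or Maya is a knight, but not both" - this is FALSE (a lie) because Ivy is a knave and Maya is a knave.
- Ivy (knave) says "Either Noah or Wendy is a knight, but not both" - this is FALSE (a lie) because Noah is a knight and Wendy is a knight.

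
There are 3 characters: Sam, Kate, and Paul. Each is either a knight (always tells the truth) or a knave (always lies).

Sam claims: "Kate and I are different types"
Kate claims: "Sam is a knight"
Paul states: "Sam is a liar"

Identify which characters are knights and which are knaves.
Sam is a knave.
Kate is a knave.
Paul is a knight.

Verification:
- Sam (knave) says "Kate and I are different types" - this is FALSE (a lie) because Sam is a knave and Kate is a knave.
- Kate (knave) says "Sam is a knight" - this is FALSE (a lie) because Sam is a knave.
- Paul (knight) says "Sam is a liar" - this is TRUE because Sam is a knave.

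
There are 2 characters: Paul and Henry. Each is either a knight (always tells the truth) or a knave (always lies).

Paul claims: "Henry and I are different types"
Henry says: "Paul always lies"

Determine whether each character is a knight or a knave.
Paul is a knight.
Henry is a knave.

Verification:
- Paul (knight) says "Henry and I are different types" - this is TRUE because Paul is a knight and Henry is a knave.
- Henry (knave) says "Paul always lies" - this is FALSE (a lie) because Paul is a knight.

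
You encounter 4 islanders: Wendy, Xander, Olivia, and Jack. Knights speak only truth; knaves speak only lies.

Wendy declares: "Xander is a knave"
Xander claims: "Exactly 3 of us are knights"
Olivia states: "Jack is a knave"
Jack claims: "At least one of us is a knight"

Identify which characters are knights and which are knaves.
Wendy is a knight.
Xander is a knave.
Olivia is a knave.
Jack is a knight.

Verification:
- Wendy (knight) says "Xander is a knave" - this is TRUE because Xander is a knave.
- Xander (knave) says "Exactly 3 of us are knights" - this is FALSE (a lie) because there are 2 knights.
- Olivia (knave) says "Jack is a knave" - this is FALSE (a lie) because Jack is a knight.
- Jack (knight) says "At least one of us is a knight" - this is TRUE because Wendy and Jack are knights.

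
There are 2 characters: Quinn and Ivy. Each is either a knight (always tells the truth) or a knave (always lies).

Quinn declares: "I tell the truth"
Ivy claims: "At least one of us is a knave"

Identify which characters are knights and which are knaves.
Quinn is a knave.
Ivy is a knight.

Verification:
- Quinn (knave) says "I tell the truth" - this is FALSE (a lie) because Quinn is a knave.
- Ivy (knight) says "At least one of us is a knave" - this is TRUE because Quinn is a knave.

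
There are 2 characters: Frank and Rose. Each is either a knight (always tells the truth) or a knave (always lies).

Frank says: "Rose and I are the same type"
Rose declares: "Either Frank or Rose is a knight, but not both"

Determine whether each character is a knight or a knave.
Frank is a knave.
Rose is a knight.

Verification:
- Frank (knave) says "Rose and I are the same type" - this is FALSE (a lie) because Frank is a knave and Rose is a knight.
- Rose (knight) says "Either Frank or Rose is a knight, but not both" - this is TRUE because Frank is a knave and Rose is a knight.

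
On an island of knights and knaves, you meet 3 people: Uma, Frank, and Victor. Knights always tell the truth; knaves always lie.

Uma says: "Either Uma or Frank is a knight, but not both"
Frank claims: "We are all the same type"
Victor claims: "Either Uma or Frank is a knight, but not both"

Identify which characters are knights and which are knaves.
Uma is a knight.
Frank is a knave.
Victor is a knight.

Verification:
- Uma (knight) says "Either Uma or Frank is a knight, but not both" - this is TRUE because Uma is a knight and Frank is a knave.
- Frank (knave) says "We are all the same type" - this is FALSE (a lie) because Uma and Victor are knights and Frank is a knave.
- Victor (knight) says "Either Uma or Frank is a knight, but not both" - this is TRUE because Uma is a knight and Frank is a knave.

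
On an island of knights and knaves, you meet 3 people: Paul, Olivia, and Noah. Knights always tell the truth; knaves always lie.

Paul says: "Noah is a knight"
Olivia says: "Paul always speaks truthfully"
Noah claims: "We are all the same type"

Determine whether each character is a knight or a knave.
Paul is a knight.
Olivia is a knight.
Noah is a knight.

Verification:
- Paul (knight) says "Noah is a knight" - this is TRUE because Noah is a knight.
- Olivia (knight) says "Paul always speaks truthfully" - this is TRUE because Paul is a knight.
- Noah (knight) says "We are all the same type" - this is TRUE because Paul, Olivia, and Noah are knights.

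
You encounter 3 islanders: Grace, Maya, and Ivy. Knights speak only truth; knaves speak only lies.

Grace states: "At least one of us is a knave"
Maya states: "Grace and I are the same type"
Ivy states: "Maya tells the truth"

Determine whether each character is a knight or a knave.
Grace is a knight.
Maya is a knave.
Ivy is a knave.

Verification:
- Grace (knight) says "At least one of us is a knave" - this is TRUE because Maya and Ivy are knaves.
- Maya (knave) says "Grace and I are the same type" - this is FALSE (a lie) because Maya is a knave and Grace is a knight.
- Ivy (knave) says "Maya tells the truth" - this is FALSE (a lie) because Maya is a knave.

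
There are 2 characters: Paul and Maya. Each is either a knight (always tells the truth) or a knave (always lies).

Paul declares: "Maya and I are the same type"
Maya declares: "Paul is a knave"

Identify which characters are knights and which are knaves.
Paul is a knave.
Maya is a knight.

Verification:
- Paul (knave) says "Maya and I are the same type" - this is FALSE (a lie) because Paul is a knave and Maya is a knight.
- Maya (knight) says "Paul is a knave" - this is TRUE because Paul is a knave.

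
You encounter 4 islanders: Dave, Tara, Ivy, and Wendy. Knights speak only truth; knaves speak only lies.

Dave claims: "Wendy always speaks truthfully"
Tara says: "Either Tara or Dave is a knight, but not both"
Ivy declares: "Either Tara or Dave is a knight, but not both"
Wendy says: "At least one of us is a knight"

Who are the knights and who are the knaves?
Dave is a knave.
Tara is a knave.
Ivy is a knave.
Wendy is a knave.

Verification:
- Dave (knave) says "Wendy always speaks truthfully" - this is FALSE (a lie) because Wendy is a knave.
- Tara (knave) says "Either Tara or Dave is a knight, but not both" - this is FALSE (a lie) because Tara is a knave and Dave is a knave.
- Ivy (knave) says "Either Tara or Dave is a knight, but not both" - this is FALSE (a lie) because Tara is a knave and Dave is a knave.
- Wendy (knave) says "At least one of us is a knight" - this is FALSE (a lie) because no one is a knight.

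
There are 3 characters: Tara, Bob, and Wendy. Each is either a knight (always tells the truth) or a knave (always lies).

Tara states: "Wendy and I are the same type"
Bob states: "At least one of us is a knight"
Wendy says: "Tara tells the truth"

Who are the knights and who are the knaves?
Tara is a knight.
Bob is a knight.
Wendy is a knight.

Verification:
- Tara (knight) says "Wendy and I are the same type" - this is TRUE because Tara is a knight and Wendy is a knight.
- Bob (knight) says "At least one of us is a knight" - this is TRUE because Tara, Bob, and Wendy are knights.
- Wendy (knight) says "Tara tells the truth" - this is TRUE because Tara is a knight.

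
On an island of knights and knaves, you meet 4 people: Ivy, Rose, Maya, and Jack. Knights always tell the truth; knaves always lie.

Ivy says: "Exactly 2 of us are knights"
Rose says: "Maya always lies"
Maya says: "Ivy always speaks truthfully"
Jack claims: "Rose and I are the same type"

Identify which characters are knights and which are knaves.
Ivy is a knave.
Rose is a knight.
Maya is a knave.
Jack is a knave.

Verification:
- Ivy (knave) says "Exactly 2 of us are knights" - this is FALSE (a lie) because there are 1 knights.
- Rose (knight) says "Maya always lies" - this is TRUE because Maya is a knave.
- Maya (knave) says "Ivy always speaks truthfully" - this is FALSE (a lie) because Ivy is a knave.
- Jack (knave) says "Rose and I are the same type" - this is FALSE (a lie) because Jack is a knave and Rose is a knight.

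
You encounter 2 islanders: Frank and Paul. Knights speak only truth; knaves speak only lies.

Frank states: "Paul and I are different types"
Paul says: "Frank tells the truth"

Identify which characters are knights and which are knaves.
Frank is a knave.
Paul is a knave.

Verification:
- Frank (knave) says "Paul and I are different types" - this is FALSE (a lie) because Frank is a knave and Paul is a knave.
- Paul (knave) says "Frank tells the truth" - this is FALSE (a lie) because Frank is a knave.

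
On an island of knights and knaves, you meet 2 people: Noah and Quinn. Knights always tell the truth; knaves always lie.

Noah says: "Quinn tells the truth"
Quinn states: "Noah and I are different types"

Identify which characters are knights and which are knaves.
Noah is a knave.
Quinn is a knave.

Verification:
- Noah (knave) says "Quinn tells the truth" - this is FALSE (a lie) because Quinn is a knave.
- Quinn (knave) says "Noah and I are different types" - this is FALSE (a lie) because Quinn is a knave and Noah is a knave.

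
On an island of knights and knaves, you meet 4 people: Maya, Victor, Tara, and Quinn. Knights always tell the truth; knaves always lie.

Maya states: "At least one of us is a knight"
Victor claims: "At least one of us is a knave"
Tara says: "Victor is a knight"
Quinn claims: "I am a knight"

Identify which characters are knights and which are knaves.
Maya is a knight.
Victor is a knight.
Tara is a knight.
Quinn is a knave.

Verification:
- Maya (knight) says "At least one of us is a knight" - this is TRUE because Maya, Victor, and Tara are knights.
- Victor (knight) says "At least one of us is a knave" - this is TRUE because Quinn is a knave.
- Tara (knight) says "Victor is a knight" - this is TRUE because Victor is a knight.
- Quinn (knave) says "I am a knight" - this is FALSE (a lie) because Quinn is a knave.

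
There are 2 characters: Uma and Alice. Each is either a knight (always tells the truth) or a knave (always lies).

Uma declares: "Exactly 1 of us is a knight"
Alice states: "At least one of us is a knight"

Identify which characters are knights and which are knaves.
Uma is a knave.
Alice is a knave.

Verification:
- Uma (knave) says "Exactly 1 of us is a knight" - this is FALSE (a lie) because there are 0 knights.
- Alice (knave) says "At least one of us is a knight" - this is FALSE (a lie) because no one is a knight.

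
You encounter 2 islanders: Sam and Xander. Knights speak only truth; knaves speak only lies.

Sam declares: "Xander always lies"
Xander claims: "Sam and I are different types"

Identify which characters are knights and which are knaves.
Sam is a knave.
Xander is a knight.

Verification:
- Sam (knave) says "Xander always lies" - this is FALSE (a lie) because Xander is a knight.
- Xander (knight) says "Sam and I are different types" - this is TRUE because Xander is a knight and Sam is a knave.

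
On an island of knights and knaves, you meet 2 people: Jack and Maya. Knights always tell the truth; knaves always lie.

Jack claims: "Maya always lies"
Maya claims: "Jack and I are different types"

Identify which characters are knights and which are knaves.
Jack is a knave.
Maya is a knight.

Verification:
- Jack (knave) says "Maya always lies" - this is FALSE (a lie) because Maya is a knight.
- Maya (knight) says "Jack and I are different types" - this is TRUE because Maya is a knight and Jack is a knave.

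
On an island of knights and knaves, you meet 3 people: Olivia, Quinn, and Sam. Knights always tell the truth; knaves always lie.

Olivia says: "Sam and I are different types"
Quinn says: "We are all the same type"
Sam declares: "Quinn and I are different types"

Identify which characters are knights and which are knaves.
Olivia is a knight.
Quinn is a knave.
Sam is a knave.

Verification:
- Olivia (knight) says "Sam and I are different types" - this is TRUE because Olivia is a knight and Sam is a knave.
- Quinn (knave) says "We are all the same type" - this is FALSE (a lie) because Olivia is a knight and Quinn and Sam are knaves.
- Sam (knave) says "Quinn and I are different types" - this is FALSE (a lie) because Sam is a knave and Quinn is a knave.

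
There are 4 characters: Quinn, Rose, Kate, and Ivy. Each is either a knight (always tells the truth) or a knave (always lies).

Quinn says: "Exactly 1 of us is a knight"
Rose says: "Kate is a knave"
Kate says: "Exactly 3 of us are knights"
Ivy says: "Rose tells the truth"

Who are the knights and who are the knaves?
Quinn is a knave.
Rose is a knight.
Kate is a knave.
Ivy is a knight.

Verification:
- Quinn (knave) says "Exactly 1 of us is a knight" - this is FALSE (a lie) because there are 2 knights.
- Rose (knight) says "Kate is a knave" - this is TRUE because Kate is a knave.
- Kate (knave) says "Exactly 3 of us are knights" - this is FALSE (a lie) because there are 2 knights.
- Ivy (knight) says "Rose tells the truth" - this is TRUE because Rose is a knight.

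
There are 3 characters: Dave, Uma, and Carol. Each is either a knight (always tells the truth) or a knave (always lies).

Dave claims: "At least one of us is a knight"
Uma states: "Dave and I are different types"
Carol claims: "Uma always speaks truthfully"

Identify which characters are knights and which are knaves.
Dave is a knave.
Uma is a knave.
Carol is a knave.

Verification:
- Dave (knave) says "At least one of us is a knight" - this is FALSE (a lie) because no one is a knight.
- Uma (knave) says "Dave and I are different types" - this is FALSE (a lie) because Uma is a knave and Dave is a knave.
- Carol (knave) says "Uma always speaks truthfully" - this is FALSE (a lie) because Uma is a knave.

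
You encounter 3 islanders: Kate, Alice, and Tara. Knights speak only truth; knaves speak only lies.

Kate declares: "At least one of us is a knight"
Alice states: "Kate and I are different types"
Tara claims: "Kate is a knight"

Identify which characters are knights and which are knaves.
Kate is a knave.
Alice is a knave.
Tara is a knave.

Verification:
- Kate (knave) says "At least one of us is a knight" - this is FALSE (a lie) because no one is a knight.
- Alice (knave) says "Kate and I are different types" - this is FALSE (a lie) because Alice is a knave and Kate is a knave.
- Tara (knave) says "Kate is a knight" - this is FALSE (a lie) because Kate is a knave.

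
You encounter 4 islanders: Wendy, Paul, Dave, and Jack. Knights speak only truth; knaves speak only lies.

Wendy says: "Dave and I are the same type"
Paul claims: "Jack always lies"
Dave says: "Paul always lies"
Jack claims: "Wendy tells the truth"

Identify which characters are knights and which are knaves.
Wendy is a knight.
Paul is a knave.
Dave is a knight.
Jack is a knight.

Verification:
- Wendy (knight) says "Dave and I are the same type" - this is TRUE because Wendy is a knight and Dave is a knight.
- Paul (knave) says "Jack always lies" - this is FALSE (a lie) because Jack is a knight.
- Dave (knight) says "Paul always lies" - this is TRUE because Paul is a knave.
- Jack (knight) says "Wendy tells the truth" - this is TRUE because Wendy is a knight.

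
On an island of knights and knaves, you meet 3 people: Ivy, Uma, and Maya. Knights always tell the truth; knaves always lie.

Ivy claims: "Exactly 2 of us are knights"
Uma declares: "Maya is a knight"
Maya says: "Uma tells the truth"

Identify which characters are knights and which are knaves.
Ivy is a knave.
Uma is a knave.
Maya is a knave.

Verification:
- Ivy (knave) says "Exactly 2 of us are knights" - this is FALSE (a lie) because there are 0 knights.
- Uma (knave) says "Maya is a knight" - this is FALSE (a lie) because Maya is a knave.
- Maya (knave) says "Uma tells the truth" - this is FALSE (a lie) because Uma is a knave.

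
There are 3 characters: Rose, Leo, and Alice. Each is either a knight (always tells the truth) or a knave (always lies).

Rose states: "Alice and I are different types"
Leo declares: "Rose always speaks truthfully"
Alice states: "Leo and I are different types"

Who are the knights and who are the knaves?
Rose is a knave.
Leo is a knave.
Alice is a knave.

Verification:
- Rose (knave) says "Alice and I are different types" - this is FALSE (a lie) because Rose is a knave and Alice is a knave.
- Leo (knave) says "Rose always speaks truthfully" - this is FALSE (a lie) because Rose is a knave.
- Alice (knave) says "Leo and I are different types" - this is FALSE (a lie) because Alice is a knave and Leo is a knave.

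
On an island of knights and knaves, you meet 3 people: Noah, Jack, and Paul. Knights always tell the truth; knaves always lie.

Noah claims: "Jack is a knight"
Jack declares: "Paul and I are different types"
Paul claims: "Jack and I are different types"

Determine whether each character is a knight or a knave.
Noah is a knave.
Jack is a knave.
Paul is a knave.

Verification:
- Noah (knave) says "Jack is a knight" - this is FALSE (a lie) because Jack is a knave.
- Jack (knave) says "Paul and I are different types" - this is FALSE (a lie) because Jack is a knave and Paul is a knave.
- Paul (knave) says "Jack and I are different types" - this is FALSE (a lie) because Paul is a knave and Jack is a knave.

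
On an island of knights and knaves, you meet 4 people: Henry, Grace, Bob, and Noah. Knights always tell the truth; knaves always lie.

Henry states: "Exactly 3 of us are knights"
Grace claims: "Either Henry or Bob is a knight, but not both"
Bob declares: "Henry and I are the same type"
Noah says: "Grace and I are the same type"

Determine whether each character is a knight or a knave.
Henry is a knight.
Grace is a knight.
Bob is a knave.
Noah is a knight.

Verification:
- Henry (knight) says "Exactly 3 of us are knights" - this is TRUE because there are 3 knights.
- Grace (knight) says "Either Henry or Bob is a knight, but not both" - this is TRUE because Henry is a knight and Bob is a knave.
- Bob (knave) says "Henry and I are the same type" - this is FALSE (a lie) because Bob is a knave and Henry is a knight.
- Noah (knight) says "Grace and I are the same type" - this is TRUE because Noah is a knight and Grace is a knight.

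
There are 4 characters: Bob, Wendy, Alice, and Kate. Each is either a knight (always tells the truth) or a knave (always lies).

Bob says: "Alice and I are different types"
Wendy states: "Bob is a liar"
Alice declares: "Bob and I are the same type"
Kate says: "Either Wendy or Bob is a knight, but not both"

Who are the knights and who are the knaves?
Bob is a knight.
Wendy is a knave.
Alice is a knave.
Kate is a knight.

Verification:
- Bob (knight) says "Alice and I are different types" - this is TRUE because Bob is a knight and Alice is a knave.
- Wendy (knave) says "Bob is a liar" - this is FALSE (a lie) because Bob is a knight.
- Alice (knave) says "Bob and I are the same type" - this is FALSE (a lie) because Alice is a knave and Bob is a knight.
- Kate (knight) says "Either Wendy or Bob is a knight, but not both" - this is TRUE because Wendy is a knave and Bob is a knight.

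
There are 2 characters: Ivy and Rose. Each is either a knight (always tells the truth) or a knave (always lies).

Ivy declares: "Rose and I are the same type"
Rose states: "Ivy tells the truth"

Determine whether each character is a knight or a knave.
Ivy is a knight.
Rose is a knight.

Verification:
- Ivy (knight) says "Rose and I are the same type" - this is TRUE because Ivy is a knight and Rose is a knight.
- Rose (knight) says "Ivy tells the truth" - this is TRUE because Ivy is a knight.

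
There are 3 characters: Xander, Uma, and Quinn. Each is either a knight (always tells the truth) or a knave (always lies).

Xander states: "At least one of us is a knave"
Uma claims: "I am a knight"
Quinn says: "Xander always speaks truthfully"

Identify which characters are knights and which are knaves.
Xander is a knight.
Uma is a knave.
Quinn is a knight.

Verification:
- Xander (knight) says "At least one of us is a knave" - this is TRUE because Uma is a knave.
- Uma (knave) says "I am a knight" - this is FALSE (a lie) because Uma is a knave.
- Quinn (knight) says "Xander always speaks truthfully" - this is TRUE because Xander is a knight.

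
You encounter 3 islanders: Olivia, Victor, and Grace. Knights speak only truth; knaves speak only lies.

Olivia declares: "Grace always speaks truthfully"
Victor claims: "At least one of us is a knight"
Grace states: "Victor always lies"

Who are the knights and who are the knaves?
Olivia is a knave.
Victor is a knight.
Grace is a knave.

Verification:
- Olivia (knave) says "Grace always speaks truthfully" - this is FALSE (a lie) because Grace is a knave.
- Victor (knight) says "At least one of us is a knight" - this is TRUE because Victor is a knight.
- Grace (knave) says "Victor always lies" - this is FALSE (a lie) because Victor is a knight.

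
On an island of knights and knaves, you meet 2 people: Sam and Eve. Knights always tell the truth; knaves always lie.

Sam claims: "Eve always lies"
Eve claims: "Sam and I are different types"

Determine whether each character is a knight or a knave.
Sam is a knave.
Eve is a knight.

Verification:
- Sam (knave) says "Eve always lies" - this is FALSE (a lie) because Eve is a knight.
- Eve (knight) says "Sam and I are different types" - this is TRUE because Eve is a knight and Sam is a knave.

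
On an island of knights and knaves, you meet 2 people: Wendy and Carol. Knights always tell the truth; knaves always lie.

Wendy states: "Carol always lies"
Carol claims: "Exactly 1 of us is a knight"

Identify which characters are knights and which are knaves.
Wendy is a knave.
Carol is a knight.

Verification:
- Wendy (knave) says "Carol always lies" - this is FALSE (a lie) because Carol is a knight.
- Carol (knight) says "Exactly 1 of us is a knight" - this is TRUE because there are 1 knights.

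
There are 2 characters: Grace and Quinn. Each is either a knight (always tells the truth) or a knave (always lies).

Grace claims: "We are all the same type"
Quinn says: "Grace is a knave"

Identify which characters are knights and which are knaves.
Grace is a knave.
Quinn is a knight.

Verification:
- Grace (knave) says "We are all the same type" - this is FALSE (a lie) because Quinn is a knight and Grace is a knave.
- Quinn (knight) says "Grace is a knave" - this is TRUE because Grace is a knave.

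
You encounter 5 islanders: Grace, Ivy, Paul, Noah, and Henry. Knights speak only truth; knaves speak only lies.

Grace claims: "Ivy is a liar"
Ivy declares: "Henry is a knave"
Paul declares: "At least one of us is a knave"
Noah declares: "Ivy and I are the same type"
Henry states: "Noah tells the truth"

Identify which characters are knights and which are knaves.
Grace is a knave.
Ivy is a knight.
Paul is a knight.
Noah is a knave.
Henry is a knave.

Verification:
- Grace (knave) says "Ivy is a liar" - this is FALSE (a lie) because Ivy is a knight.
- Ivy (knight) says "Henry is a knave" - this is TRUE because Henry is a knave.
- Paul (knight) says "At least one of us is a knave" - this is TRUE because Grace, Noah, and Henry are knaves.
- Noah (knave) says "Ivy and I are the same type" - this is FALSE (a lie) because Noah is a knave and Ivy is a knight.
- Henry (knave) says "Noah tells the truth" - this is FALSE (a lie) because Noah is a knave.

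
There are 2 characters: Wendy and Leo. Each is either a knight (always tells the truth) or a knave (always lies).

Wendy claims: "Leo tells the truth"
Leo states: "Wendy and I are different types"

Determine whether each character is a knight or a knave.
Wendy is a knave.
Leo is a knave.

Verification:
- Wendy (knave) says "Leo tells the truth" - this is FALSE (a lie) because Leo is a knave.
- Leo (knave) says "Wendy and I are different types" - this is FALSE (a lie) because Leo is a knave and Wendy is a knave.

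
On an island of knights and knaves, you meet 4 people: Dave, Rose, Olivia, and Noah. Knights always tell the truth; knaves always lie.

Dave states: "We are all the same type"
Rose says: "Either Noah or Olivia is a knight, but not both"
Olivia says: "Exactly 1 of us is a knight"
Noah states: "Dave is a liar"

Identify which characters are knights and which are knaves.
Dave is a knave.
Rose is a knight.
Olivia is a knave.
Noah is a knight.

Verification:
- Dave (knave) says "We are all the same type" - this is FALSE (a lie) because Rose and Noah are knights and Dave and Olivia are knaves.
- Rose (knight) says "Either Noah or Olivia is a knight, but not both" - this is TRUE because Noah is a knight and Olivia is a knave.
- Olivia (knave) says "Exactly 1 of us is a knight" - this is FALSE (a lie) because there are 2 knights.
- Noah (knight) says "Dave is a liar" - this is TRUE because Dave is a knave.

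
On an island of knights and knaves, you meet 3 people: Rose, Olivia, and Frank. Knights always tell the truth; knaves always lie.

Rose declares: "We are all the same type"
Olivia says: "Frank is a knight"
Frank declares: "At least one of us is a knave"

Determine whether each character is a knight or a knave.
Rose is a knave.
Olivia is a knight.
Frank is a knight.

Verification:
- Rose (knave) says "We are all the same type" - this is FALSE (a lie) because Olivia and Frank are knights and Rose is a knave.
- Olivia (knight) says "Frank is a knight" - this is TRUE because Frank is a knight.
- Frank (knight) says "At least one of us is a knave" - this is TRUE because Rose is a knave.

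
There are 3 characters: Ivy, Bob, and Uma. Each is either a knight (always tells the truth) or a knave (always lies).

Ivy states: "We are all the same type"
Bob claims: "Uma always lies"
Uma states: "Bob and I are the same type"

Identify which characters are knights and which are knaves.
Ivy is a knave.
Bob is a knight.
Uma is a knave.

Verification:
- Ivy (knave) says "We are all the same type" - this is FALSE (a lie) because Bob is a knight and Ivy and Uma are knaves.
- Bob (knight) says "Uma always lies" - this is TRUE because Uma is a knave.
- Uma (knave) says "Bob and I are the same type" - this is FALSE (a lie) because Uma is a knave and Bob is a knight.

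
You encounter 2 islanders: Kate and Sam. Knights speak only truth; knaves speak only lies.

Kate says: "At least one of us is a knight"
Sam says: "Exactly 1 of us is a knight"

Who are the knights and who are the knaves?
Kate is a knave.
Sam is a knave.

Verification:
- Kate (knave) says "At least one of us is a knight" - this is FALSE (a lie) because no one is a knight.
- Sam (knave) says "Exactly 1 of us is a knight" - this is FALSE (a lie) because there are 0 knights.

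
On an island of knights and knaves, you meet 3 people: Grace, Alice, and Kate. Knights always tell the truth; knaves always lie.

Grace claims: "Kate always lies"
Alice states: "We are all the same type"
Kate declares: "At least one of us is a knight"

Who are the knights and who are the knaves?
Grace is a knave.
Alice is a knave.
Kate is a knight.

Verification:
- Grace (knave) says "Kate always lies" - this is FALSE (a lie) because Kate is a knight.
- Alice (knave) says "We are all the same type" - this is FALSE (a lie) because Kate is a knight and Grace and Alice are knaves.
- Kate (knight) says "At least one of us is a knight" - this is TRUE because Kate is a knight.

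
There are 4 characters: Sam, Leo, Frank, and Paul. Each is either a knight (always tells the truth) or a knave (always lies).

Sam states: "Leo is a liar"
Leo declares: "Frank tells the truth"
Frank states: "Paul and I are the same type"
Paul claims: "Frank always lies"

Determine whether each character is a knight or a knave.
Sam is a knight.
Leo is a knave.
Frank is a knave.
Paul is a knight.

Verification:
- Sam (knight) says "Leo is a liar" - this is TRUE because Leo is a knave.
- Leo (knave) says "Frank tells the truth" - this is FALSE (a lie) because Frank is a knave.
- Frank (knave) says "Paul and I are the same type" - this is FALSE (a lie) because Frank is a knave and Paul is a knight.
- Paul (knight) says "Frank always lies" - this is TRUE because Frank is a knave.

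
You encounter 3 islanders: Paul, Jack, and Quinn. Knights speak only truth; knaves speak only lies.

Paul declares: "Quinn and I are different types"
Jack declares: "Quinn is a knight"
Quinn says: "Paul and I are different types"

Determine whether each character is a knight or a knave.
Paul is a knave.
Jack is a knave.
Quinn is a knave.

Verification:
- Paul (knave) says "Quinn and I are different types" - this is FALSE (a lie) because Paul is a knave and Quinn is a knave.
- Jack (knave) says "Quinn is a knight" - this is FALSE (a lie) because Quinn is a knave.
- Quinn (knave) says "Paul and I are different types" - this is FALSE (a lie) because Quinn is a knave and Paul is a knave.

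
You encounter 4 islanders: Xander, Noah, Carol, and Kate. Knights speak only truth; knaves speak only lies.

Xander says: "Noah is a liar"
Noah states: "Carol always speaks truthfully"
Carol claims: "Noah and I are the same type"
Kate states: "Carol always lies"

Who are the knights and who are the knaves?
Xander is a knave.
Noah is a knight.
Carol is a knight.
Kate is a knave.

Verification:
- Xander (knave) says "Noah is a liar" - this is FALSE (a lie) because Noah is a knight.
- Noah (knight) says "Carol always speaks truthfully" - this is TRUE because Carol is a knight.
- Carol (knight) says "Noah and I are the same type" - this is TRUE because Carol is a knight and Noah is a knight.
- Kate (knave) says "Carol always lies" - this is FALSE (a lie) because Carol is a knight.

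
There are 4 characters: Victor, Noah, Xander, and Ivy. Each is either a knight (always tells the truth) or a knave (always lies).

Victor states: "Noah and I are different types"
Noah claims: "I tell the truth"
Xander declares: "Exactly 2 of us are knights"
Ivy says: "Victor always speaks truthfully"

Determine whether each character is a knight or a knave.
Victor is a knave.
Noah is a knave.
Xander is a knave.
Ivy is a knave.

Verification:
- Victor (knave) says "Noah and I are different types" - this is FALSE (a lie) because Victor is a knave and Noah is a knave.
- Noah (knave) says "I tell the truth" - this is FALSE (a lie) because Noah is a knave.
- Xander (knave) says "Exactly 2 of us are knights" - this is FALSE (a lie) because there are 0 knights.
- Ivy (knave) says "Victor always speaks truthfully" - this is FALSE (a lie) because Victor is a knave.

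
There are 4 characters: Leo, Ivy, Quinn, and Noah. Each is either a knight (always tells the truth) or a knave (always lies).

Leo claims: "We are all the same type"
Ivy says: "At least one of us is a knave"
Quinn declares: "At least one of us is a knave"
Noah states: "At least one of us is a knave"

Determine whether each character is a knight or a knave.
Leo is a knave.
Ivy is a knight.
Quinn is a knight.
Noah is a knight.

Verification:
- Leo (knave) says "We are all the same type" - this is FALSE (a lie) because Ivy, Quinn, and Noah are knights and Leo is a knave.
- Ivy (knight) says "At least one of us is a knave" - this is TRUE because Leo is a knave.
- Quinn (knight) says "At least one of us is a knave" - this is TRUE because Leo is a knave.
- Noah (knight) says "At least one of us is a knave" - this is TRUE because Leo is a knave.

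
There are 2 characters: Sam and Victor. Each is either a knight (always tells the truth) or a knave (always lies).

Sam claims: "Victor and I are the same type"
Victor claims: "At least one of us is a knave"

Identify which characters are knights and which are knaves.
Sam is a knave.
Victor is a knight.

Verification:
- Sam (knave) says "Victor and I are the same type" - this is FALSE (a lie) because Sam is a knave and Victor is a knight.
- Victor (knight) says "At least one of us is a knave" - this is TRUE because Sam is a knave.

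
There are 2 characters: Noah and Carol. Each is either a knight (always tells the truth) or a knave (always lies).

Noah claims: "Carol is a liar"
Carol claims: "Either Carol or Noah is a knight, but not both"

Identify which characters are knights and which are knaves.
Noah is a knave.
Carol is a knight.

Verification:
- Noah (knave) says "Carol is a liar" - this is FALSE (a lie) because Carol is a knight.
- Carol (knight) says "Either Carol or Noah is a knight, but not both" - this is TRUE because Carol is a knight and Noah is a knave.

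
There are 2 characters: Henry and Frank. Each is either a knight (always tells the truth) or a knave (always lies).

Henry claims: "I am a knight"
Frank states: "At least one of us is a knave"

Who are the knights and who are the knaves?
Henry is a knave.
Frank is a knight.

Verification:
- Henry (knave) says "I am a knight" - this is FALSE (a lie) because Henry is a knave.
- Frank (knight) says "At least one of us is a knave" - this is TRUE because Henry is a knave.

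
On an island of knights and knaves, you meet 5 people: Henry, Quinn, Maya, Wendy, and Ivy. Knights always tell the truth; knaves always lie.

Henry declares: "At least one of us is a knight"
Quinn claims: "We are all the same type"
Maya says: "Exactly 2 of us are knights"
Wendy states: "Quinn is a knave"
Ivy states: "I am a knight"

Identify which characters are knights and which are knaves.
Henry is a knight.
Quinn is a knave.
Maya is a knave.
Wendy is a knight.
Ivy is a knight.

Verification:
- Henry (knight) says "At least one of us is a knight" - this is TRUE because Henry, Wendy, and Ivy are knights.
- Quinn (knave) says "We are all the same type" - this is FALSE (a lie) because Henry, Wendy, and Ivy are knights and Quinn and Maya are knaves.
- Maya (knave) says "Exactly 2 of us are knights" - this is FALSE (a lie) because there are 3 knights.
- Wendy (knight) says "Quinn is a knave" - this is TRUE because Quinn is a knave.
- Ivy (knight) says "I am a knight" - this is TRUE because Ivy is a knight.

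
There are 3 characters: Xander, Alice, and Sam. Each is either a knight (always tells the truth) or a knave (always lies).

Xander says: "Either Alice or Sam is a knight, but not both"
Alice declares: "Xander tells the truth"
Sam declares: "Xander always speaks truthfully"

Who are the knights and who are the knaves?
Xander is a knave.
Alice is a knave.
Sam is a knave.

Verification:
- Xander (knave) says "Either Alice or Sam is a knight, but not both" - this is FALSE (a lie) because Alice is a knave and Sam is a knave.
- Alice (knave) says "Xander tells the truth" - this is FALSE (a lie) because Xander is a knave.
- Sam (knave) says "Xander always speaks truthfully" - this is FALSE (a lie) because Xander is a knave.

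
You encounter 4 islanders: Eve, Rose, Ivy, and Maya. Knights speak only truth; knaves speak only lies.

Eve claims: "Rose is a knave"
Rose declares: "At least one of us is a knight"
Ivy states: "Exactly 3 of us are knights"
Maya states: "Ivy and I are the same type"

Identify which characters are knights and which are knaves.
Eve is a knave.
Rose is a knight.
Ivy is a knight.
Maya is a knight.

Verification:
- Eve (knave) says "Rose is a knave" - this is FALSE (a lie) because Rose is a knight.
- Rose (knight) says "At least one of us is a knight" - this is TRUE because Rose, Ivy, and Maya are knights.
- Ivy (knight) says "Exactly 3 of us are knights" - this is TRUE because there are 3 knights.
- Maya (knight) says "Ivy and I are the same type" - this is TRUE because Maya is a knight and Ivy is a knight.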